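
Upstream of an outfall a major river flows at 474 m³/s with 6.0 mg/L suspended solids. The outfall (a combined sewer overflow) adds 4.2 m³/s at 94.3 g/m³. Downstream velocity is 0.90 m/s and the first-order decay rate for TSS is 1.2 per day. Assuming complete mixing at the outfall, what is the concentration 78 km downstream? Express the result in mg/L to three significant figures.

After complete mixing, C₀ = (4.2·94.3 + 474·6) / 478.2 = 6.776 mg/L.
Travel time t = 7.8e+04 m / 0.90 m/s = 8.667e+04 s = 1.003 d.
C = 6.776·exp(−1.2·1.003) = 6.776·0.3001 = 2.033 mg/L.

2.03 mg/L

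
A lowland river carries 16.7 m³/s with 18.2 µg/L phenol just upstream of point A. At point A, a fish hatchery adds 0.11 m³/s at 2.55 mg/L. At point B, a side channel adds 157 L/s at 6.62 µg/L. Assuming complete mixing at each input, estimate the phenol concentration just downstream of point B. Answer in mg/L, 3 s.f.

0.0345 mg/L

18.2 µg/L = 0.0182 mg/L.
After input A: C = (16.7·0.0182 + 0.11·2.55) / 16.81 = 0.03477 mg/L.
157 L/s = 0.157 m³/s.
6.62 µg/L = 0.00662 mg/L.
After input B: C = (16.81·0.03477 + 0.157·0.00662) / 16.97 = 0.03451 mg/L.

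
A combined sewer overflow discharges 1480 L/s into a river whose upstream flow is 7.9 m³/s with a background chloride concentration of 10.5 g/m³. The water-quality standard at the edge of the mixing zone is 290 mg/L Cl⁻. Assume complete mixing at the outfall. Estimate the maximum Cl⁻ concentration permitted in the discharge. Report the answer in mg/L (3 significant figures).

1780 mg/L

1480 L/s = 1.48 m³/s.
Mass balance: 290·9.38 = 1.48·Cₑ + 7.9·10.5.
Cₑ = (2720 − 82.95) / 1.48 = 1782 mg/L.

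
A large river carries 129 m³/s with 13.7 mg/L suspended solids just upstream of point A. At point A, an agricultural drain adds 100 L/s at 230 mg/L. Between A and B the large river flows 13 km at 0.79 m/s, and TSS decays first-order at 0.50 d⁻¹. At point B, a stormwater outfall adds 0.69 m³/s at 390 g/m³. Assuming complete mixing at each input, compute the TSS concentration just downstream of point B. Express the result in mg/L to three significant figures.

100 L/s = 0.1 m³/s.
After input A: C = (129·13.7 + 0.1·230) / 129.1 = 13.87 mg/L.
Over the 13 km reach to input B (t = 1.646e+04 s = 0.1905 d), decay gives C = 13.87·exp(−0.50·0.1905) = 12.61 mg/L.
After input B: C = (129.1·12.61 + 0.69·390) / 129.8 = 14.61 mg/L.

14.6 mg/L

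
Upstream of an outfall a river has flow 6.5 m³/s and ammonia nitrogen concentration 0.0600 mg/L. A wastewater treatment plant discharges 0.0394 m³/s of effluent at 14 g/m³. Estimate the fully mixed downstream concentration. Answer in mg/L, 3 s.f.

0.144 mg/L

Conservation of mass across the mixing zone: C = (0.0394·14 + 6.5·0.06) / (0.0394 + 6.5) = 0.9416/6.539 = 0.144 mg/L.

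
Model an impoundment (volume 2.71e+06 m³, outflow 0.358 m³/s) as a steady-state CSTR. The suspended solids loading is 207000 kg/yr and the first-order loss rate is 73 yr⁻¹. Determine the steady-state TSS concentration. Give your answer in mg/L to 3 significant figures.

Outflow Q = 0.358 m³/s × 3.156e+07 s/yr = 1.13e+07 m³/yr.
Steady-state CSTR mass balance: W = Q·C + k·V·C, so C = W/(Q + kV).
Q + kV = 1.13e+07 + 73·2.71e+06 = 2.091e+08 m³/yr.
C = 207000/2.091e+08 = 0.0009898 kg/m³ = 0.9898 mg/L.

0.990 mg/L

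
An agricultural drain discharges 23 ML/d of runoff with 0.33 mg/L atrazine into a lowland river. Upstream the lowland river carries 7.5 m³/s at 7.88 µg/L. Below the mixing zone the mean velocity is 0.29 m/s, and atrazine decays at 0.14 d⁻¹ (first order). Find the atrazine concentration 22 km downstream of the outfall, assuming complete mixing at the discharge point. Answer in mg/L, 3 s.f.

23 ML/d = 0.2662 m³/s.
7.88 µg/L = 0.00788 mg/L.
After complete mixing, C₀ = (0.2662·0.33 + 7.5·0.00788) / 7.766 = 0.01892 mg/L.
Travel time t = 2.2e+04 m / 0.29 m/s = 7.586e+04 s = 0.878 d.
C = 0.01892·exp(−0.14·0.878) = 0.01892·0.8843 = 0.01673 mg/L.

0.0167 mg/L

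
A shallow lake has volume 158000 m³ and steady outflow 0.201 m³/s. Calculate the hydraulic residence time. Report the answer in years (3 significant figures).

Q = 0.201 m³/s × 3.156e+07 s/yr = 6.343e+06 m³/yr.
Hydraulic residence time τ = V/Q = 158000/6.343e+06 = 0.02491 yr.

0.0249 yr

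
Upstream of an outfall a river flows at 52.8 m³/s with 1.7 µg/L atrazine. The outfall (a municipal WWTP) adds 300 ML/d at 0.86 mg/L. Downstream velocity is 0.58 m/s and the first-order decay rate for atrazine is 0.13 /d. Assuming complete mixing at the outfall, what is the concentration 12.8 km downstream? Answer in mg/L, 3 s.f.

300 ML/d = 3.472 m³/s.
1.7 µg/L = 0.0017 mg/L.
After complete mixing, C₀ = (3.472·0.86 + 52.8·0.0017) / 56.27 = 0.05466 mg/L.
Travel time t = 1.28e+04 m / 0.58 m/s = 2.207e+04 s = 0.2554 d.
C = 0.05466·exp(−0.13·0.2554) = 0.05466·0.9673 = 0.05288 mg/L.

0.0529 mg/L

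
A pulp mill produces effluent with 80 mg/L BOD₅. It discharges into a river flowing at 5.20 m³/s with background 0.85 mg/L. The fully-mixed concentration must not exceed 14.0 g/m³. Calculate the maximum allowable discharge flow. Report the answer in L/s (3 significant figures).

1040 L/s

Mass balance at complete mixing: C_std·(Q_w + Q_r) = Q_w·C_e + Q_r·C_b.
Rearranging, Q_w = Q_r·(C_std − C_b)/(C_e − C_std) = 5.20·(14 − 0.85) / (80 − 14) = 1.036 m³/s.
= 1036 L/s.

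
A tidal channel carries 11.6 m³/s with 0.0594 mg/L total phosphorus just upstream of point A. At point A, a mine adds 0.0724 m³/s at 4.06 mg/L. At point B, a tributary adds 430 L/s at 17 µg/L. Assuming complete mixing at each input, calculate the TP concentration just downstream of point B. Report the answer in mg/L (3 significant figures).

After input A: C = (11.6·0.0594 + 0.0724·4.06) / 11.67 = 0.08421 mg/L.
430 L/s = 0.43 m³/s.
17 µg/L = 0.017 mg/L.
After input B: C = (11.67·0.08421 + 0.43·0.017) / 12.1 = 0.08183 mg/L.

0.0818 mg/L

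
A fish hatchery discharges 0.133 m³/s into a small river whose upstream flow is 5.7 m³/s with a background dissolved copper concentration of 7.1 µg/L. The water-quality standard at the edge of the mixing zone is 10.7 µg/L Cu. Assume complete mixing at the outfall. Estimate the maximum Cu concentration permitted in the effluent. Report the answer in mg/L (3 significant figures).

0.165 mg/L

7.1 µg/L = 0.0071 mg/L.
10.7 µg/L = 0.0107 mg/L.
Mass balance: 0.0107·5.833 = 0.133·Cₑ + 5.7·0.0071.
Cₑ = (0.06241 − 0.04047) / 0.133 = 0.165 mg/L.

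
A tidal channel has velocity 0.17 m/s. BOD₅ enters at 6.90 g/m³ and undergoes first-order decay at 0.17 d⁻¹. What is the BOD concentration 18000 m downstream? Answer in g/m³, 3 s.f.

Travel time t = 18000 m / 0.17 m/s = 1.8e+04/0.17 = 1.059e+05 s = 1.225 d.
First-order decay: C = 6.90·exp(−0.17·1.225) = 6.90·0.8119 = 5.602 g/m³.

5.60 g/m³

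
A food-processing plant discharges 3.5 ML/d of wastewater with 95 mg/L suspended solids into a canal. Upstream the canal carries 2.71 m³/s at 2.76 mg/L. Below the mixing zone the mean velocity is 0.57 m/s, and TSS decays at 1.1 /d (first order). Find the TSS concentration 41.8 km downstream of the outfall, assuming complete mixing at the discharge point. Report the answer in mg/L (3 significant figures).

1.62 mg/L

3.5 ML/d = 0.04051 m³/s.
After complete mixing, C₀ = (0.04051·95 + 2.71·2.76) / 2.751 = 4.119 mg/L.
Travel time t = 4.18e+04 m / 0.57 m/s = 7.333e+04 s = 0.8488 d.
C = 4.119·exp(−1.1·0.8488) = 4.119·0.3931 = 1.619 mg/L.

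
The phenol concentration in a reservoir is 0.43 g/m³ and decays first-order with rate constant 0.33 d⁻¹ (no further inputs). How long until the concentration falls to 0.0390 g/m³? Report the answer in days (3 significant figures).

t = ln(C₀/C)/k = ln(0.43/0.0390)/0.33 = 2.4/0.33 = 7.273 d.

7.27 d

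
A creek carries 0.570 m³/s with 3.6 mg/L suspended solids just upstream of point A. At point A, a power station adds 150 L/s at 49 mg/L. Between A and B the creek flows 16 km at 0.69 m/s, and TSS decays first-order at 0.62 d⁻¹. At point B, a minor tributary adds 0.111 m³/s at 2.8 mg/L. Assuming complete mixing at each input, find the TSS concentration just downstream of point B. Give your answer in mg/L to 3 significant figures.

9.95 mg/L

150 L/s = 0.15 m³/s.
After input A: C = (0.57·3.6 + 0.15·49) / 0.72 = 13.06 mg/L.
Over the 16 km reach to input B (t = 2.319e+04 s = 0.2684 d), decay gives C = 13.06·exp(−0.62·0.2684) = 11.06 mg/L.
After input B: C = (0.72·11.06 + 0.111·2.8) / 0.831 = 9.954 mg/L.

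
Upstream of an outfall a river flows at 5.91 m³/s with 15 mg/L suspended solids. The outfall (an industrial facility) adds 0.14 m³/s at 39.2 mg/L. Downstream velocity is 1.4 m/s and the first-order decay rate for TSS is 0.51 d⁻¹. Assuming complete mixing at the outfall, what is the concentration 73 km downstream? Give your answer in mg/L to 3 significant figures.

11.4 mg/L

After complete mixing, C₀ = (0.14·39.2 + 5.91·15) / 6.05 = 15.56 mg/L.
Travel time t = 7.3e+04 m / 1.4 m/s = 5.214e+04 s = 0.6035 d.
C = 15.56·exp(−0.51·0.6035) = 15.56·0.7351 = 11.44 mg/L.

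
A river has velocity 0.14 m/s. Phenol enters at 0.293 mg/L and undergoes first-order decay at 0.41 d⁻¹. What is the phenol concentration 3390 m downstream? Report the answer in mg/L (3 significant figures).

0.261 mg/L

Travel time t = 3390 m / 0.14 m/s = 3390/0.14 = 2.421e+04 s = 0.2803 d.
First-order decay: C = 0.293·exp(−0.41·0.2803) = 0.293·0.8915 = 0.2612 mg/L.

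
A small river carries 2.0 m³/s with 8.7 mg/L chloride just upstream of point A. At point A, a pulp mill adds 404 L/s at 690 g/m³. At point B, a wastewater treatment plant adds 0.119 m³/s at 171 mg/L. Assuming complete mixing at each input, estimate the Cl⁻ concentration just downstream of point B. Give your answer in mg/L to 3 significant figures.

404 L/s = 0.404 m³/s.
After input A: C = (2·8.7 + 0.404·690) / 2.404 = 123.2 mg/L.
After input B: C = (2.404·123.2 + 0.119·171) / 2.523 = 125.4 mg/L.

125 mg/L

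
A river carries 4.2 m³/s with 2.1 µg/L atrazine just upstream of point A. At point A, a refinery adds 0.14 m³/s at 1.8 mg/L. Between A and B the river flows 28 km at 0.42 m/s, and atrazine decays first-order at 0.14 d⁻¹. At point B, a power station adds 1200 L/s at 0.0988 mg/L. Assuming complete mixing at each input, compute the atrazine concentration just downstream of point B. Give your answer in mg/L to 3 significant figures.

2.1 µg/L = 0.0021 mg/L.
After input A: C = (4.2·0.0021 + 0.14·1.8) / 4.34 = 0.0601 mg/L.
Over the 28 km reach to input B (t = 6.667e+04 s = 0.7716 d), decay gives C = 0.0601·exp(−0.14·0.7716) = 0.05394 mg/L.
1200 L/s = 1.2 m³/s.
After input B: C = (4.34·0.05394 + 1.2·0.0988) / 5.54 = 0.06366 mg/L.

0.0637 mg/L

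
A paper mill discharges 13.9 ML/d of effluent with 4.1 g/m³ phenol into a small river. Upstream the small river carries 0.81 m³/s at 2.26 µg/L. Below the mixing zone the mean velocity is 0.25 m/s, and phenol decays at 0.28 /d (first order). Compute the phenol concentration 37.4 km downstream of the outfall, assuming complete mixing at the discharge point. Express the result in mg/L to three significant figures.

13.9 ML/d = 0.1609 m³/s.
2.26 µg/L = 0.00226 mg/L.
After complete mixing, C₀ = (0.1609·4.1 + 0.81·0.00226) / 0.9709 = 0.6813 mg/L.
Travel time t = 3.74e+04 m / 0.25 m/s = 1.496e+05 s = 1.731 d.
C = 0.6813·exp(−0.28·1.731) = 0.6813·0.6158 = 0.4195 mg/L.

0.420 mg/L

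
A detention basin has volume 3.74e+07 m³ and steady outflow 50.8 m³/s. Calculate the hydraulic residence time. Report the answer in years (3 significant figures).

Q = 50.8 m³/s × 3.156e+07 s/yr = 1.603e+09 m³/yr.
Hydraulic residence time τ = V/Q = 3.74e+07/1.603e+09 = 0.02333 yr.

0.0233 yr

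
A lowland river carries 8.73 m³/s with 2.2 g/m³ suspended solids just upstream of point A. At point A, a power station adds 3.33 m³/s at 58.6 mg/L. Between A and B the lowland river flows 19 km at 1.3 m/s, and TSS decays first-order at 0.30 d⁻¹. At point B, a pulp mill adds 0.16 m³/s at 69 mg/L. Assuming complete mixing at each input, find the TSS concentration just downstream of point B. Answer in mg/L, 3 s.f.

17.6 mg/L

After input A: C = (8.73·2.2 + 3.33·58.6) / 12.06 = 17.77 mg/L.
Over the 19 km reach to input B (t = 1.462e+04 s = 0.1692 d), decay gives C = 17.77·exp(−0.30·0.1692) = 16.89 mg/L.
After input B: C = (12.06·16.89 + 0.16·69) / 12.22 = 17.58 mg/L.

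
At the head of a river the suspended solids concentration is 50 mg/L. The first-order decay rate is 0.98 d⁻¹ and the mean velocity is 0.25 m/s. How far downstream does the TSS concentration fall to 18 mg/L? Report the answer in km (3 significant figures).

From C = C₀·e^(−kt), t = ln(C₀/C)/k = ln(50/18)/0.98 = 1.022/0.98 = 1.043 d.
Distance = v·t = 0.25 m/s × 9.007e+04 s = 2.252e+04 m = 22.52 km.

22.5 km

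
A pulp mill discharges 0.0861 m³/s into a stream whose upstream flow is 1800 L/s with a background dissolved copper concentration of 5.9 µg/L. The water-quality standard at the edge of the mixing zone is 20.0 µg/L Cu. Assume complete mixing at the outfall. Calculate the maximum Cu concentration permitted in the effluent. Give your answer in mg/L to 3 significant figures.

1800 L/s = 1.8 m³/s.
5.9 µg/L = 0.0059 mg/L.
20.0 µg/L = 0.02 mg/L.
Mass balance: 0.02·1.886 = 0.0861·Cₑ + 1.8·0.0059.
Cₑ = (0.03772 − 0.01062) / 0.0861 = 0.3148 mg/L.

0.315 mg/L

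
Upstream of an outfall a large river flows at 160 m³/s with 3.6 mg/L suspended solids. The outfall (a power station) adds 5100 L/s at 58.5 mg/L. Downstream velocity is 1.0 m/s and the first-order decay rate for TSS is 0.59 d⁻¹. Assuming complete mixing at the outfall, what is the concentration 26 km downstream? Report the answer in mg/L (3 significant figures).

4.43 mg/L

5100 L/s = 5.1 m³/s.
After complete mixing, C₀ = (5.1·58.5 + 160·3.6) / 165.1 = 5.296 mg/L.
Travel time t = 2.6e+04 m / 1.0 m/s = 2.6e+04 s = 0.3009 d.
C = 5.296·exp(−0.59·0.3009) = 5.296·0.8373 = 4.434 mg/L.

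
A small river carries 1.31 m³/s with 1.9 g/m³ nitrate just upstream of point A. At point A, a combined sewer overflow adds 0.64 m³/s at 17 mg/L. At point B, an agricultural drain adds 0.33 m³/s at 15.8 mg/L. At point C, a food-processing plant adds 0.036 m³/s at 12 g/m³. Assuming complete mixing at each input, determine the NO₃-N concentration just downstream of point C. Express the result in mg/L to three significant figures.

After input A: C = (1.31·1.9 + 0.64·17) / 1.95 = 6.856 mg/L.
After input B: C = (1.95·6.856 + 0.33·15.8) / 2.28 = 8.15 mg/L.
After input C: C = (2.28·8.15 + 0.036·12) / 2.316 = 8.21 mg/L.

8.21 mg/L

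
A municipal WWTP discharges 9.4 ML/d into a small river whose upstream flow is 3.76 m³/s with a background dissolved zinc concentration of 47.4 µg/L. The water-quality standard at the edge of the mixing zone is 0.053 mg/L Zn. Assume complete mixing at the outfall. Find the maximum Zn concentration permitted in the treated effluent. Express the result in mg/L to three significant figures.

9.4 ML/d = 0.1088 m³/s.
47.4 µg/L = 0.0474 mg/L.
Mass balance: 0.053·3.869 = 0.1088·Cₑ + 3.76·0.0474.
Cₑ = (0.205 − 0.1782) / 0.1088 = 0.2465 mg/L.

0.247 mg/L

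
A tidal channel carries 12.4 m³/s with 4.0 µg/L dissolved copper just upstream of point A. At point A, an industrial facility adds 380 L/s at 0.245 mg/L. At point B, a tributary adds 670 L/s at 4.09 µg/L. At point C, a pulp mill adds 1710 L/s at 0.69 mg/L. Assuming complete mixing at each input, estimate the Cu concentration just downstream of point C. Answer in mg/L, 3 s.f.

4.0 µg/L = 0.004 mg/L.
380 L/s = 0.38 m³/s.
After input A: C = (12.4·0.004 + 0.38·0.245) / 12.78 = 0.01117 mg/L.
670 L/s = 0.67 m³/s.
4.09 µg/L = 0.00409 mg/L.
After input B: C = (12.78·0.01117 + 0.67·0.00409) / 13.45 = 0.01081 mg/L.
1710 L/s = 1.71 m³/s.
After input C: C = (13.45·0.01081 + 1.71·0.69) / 15.16 = 0.08742 mg/L.

0.0874 mg/L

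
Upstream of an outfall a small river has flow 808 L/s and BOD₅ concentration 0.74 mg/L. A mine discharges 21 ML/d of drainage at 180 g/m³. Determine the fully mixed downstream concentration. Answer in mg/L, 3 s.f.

42.2 mg/L

21 ML/d = 0.2431 m³/s.
808 L/s = 0.808 m³/s.
Conservation of mass across the mixing zone: C = (0.2431·180 + 0.808·0.74) / (0.2431 + 0.808) = 44.35/1.051 = 42.19 mg/L.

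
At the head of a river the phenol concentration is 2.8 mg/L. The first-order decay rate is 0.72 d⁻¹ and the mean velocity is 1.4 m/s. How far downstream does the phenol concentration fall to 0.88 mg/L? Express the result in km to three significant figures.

From C = C₀·e^(−kt), t = ln(C₀/C)/k = ln(2.8/0.88)/0.72 = 1.157/0.72 = 1.608 d.
Distance = v·t = 1.4 m/s × 1.389e+05 s = 1.945e+05 m = 194.5 km.

194 km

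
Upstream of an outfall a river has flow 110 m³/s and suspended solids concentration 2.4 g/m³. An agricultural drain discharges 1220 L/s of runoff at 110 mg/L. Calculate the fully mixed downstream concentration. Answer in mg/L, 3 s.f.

3.58 mg/L

1220 L/s = 1.22 m³/s.
Flow-weighted mixing gives C = (1.22·110 + 110·2.4) / (1.22 + 110) = 398.2/111.2 = 3.58 mg/L.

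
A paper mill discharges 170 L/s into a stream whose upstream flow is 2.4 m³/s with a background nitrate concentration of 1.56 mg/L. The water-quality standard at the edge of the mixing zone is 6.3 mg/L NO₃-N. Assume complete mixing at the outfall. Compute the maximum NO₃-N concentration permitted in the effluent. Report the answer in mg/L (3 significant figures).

73.2 mg/L

170 L/s = 0.17 m³/s.
Mass balance: 6.3·2.57 = 0.17·Cₑ + 2.4·1.56.
Cₑ = (16.19 − 3.744) / 0.17 = 73.22 mg/L.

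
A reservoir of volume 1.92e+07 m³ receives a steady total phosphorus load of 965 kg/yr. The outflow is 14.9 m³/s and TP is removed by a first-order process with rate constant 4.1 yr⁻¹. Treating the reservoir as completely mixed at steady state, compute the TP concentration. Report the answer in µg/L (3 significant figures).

1.76 µg/L

Outflow Q = 14.9 m³/s × 3.156e+07 s/yr = 4.702e+08 m³/yr.
Steady-state CSTR mass balance: W = Q·C + k·V·C, so C = W/(Q + kV).
Q + kV = 4.702e+08 + 4.1·1.92e+07 = 5.489e+08 m³/yr.
C = 965/5.489e+08 = 1.758e-06 kg/m³ = 0.001758 mg/L = 1.758 µg/L.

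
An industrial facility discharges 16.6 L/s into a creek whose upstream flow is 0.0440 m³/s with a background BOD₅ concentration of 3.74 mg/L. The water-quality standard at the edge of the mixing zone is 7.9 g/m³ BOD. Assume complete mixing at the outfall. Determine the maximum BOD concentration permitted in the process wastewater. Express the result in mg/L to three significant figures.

18.9 mg/L

16.6 L/s = 0.0166 m³/s.
Mass balance: 7.9·0.0606 = 0.0166·Cₑ + 0.044·3.74.
Cₑ = (0.4787 − 0.1646) / 0.0166 = 18.93 mg/L.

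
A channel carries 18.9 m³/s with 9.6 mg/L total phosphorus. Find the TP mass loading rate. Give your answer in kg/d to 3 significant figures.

15700 kg/d

Mass flux = Q·C = 18.9 m³/s × 9.6 g/m³ = 181.4 g/s.
= 181.4 g/s × 86.4 = 1.568e+04 kg/d.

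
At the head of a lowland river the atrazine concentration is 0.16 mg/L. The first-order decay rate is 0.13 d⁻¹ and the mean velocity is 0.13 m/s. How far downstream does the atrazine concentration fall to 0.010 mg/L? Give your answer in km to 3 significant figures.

From C = C₀·e^(−kt), t = ln(C₀/C)/k = ln(0.16/0.010)/0.13 = 2.773/0.13 = 21.33 d.
Distance = v·t = 0.13 m/s × 1.843e+06 s = 2.396e+05 m = 239.6 km.

240 km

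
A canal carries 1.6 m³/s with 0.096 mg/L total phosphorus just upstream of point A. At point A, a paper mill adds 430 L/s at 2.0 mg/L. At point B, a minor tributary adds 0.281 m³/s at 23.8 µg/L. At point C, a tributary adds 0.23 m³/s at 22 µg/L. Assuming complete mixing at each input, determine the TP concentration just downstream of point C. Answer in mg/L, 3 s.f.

0.404 mg/L

430 L/s = 0.43 m³/s.
After input A: C = (1.6·0.096 + 0.43·2) / 2.03 = 0.4993 mg/L.
23.8 µg/L = 0.0238 mg/L.
After input B: C = (2.03·0.4993 + 0.281·0.0238) / 2.311 = 0.4415 mg/L.
22 µg/L = 0.022 mg/L.
After input C: C = (2.311·0.4415 + 0.23·0.022) / 2.541 = 0.4035 mg/L.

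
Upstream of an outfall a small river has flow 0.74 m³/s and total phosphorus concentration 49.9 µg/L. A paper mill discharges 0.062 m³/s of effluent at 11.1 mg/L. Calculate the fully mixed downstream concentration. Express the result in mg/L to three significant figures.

0.904 mg/L

49.9 µg/L = 0.0499 mg/L.
By mass balance at complete mixing, C = (0.062·11.1 + 0.74·0.0499) / (0.062 + 0.74) = 0.7251/0.802 = 0.9041 mg/L.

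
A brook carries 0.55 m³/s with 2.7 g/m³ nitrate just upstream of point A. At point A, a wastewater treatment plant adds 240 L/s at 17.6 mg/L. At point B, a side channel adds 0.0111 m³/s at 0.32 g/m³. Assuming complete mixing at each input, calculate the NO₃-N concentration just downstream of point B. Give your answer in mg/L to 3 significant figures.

240 L/s = 0.24 m³/s.
After input A: C = (0.55·2.7 + 0.24·17.6) / 0.79 = 7.227 mg/L.
After input B: C = (0.79·7.227 + 0.0111·0.32) / 0.8011 = 7.131 mg/L.

7.13 mg/L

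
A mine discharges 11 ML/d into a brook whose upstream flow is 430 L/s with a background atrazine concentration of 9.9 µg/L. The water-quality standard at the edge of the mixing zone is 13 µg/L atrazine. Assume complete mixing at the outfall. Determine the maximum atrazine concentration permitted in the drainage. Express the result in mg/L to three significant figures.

11 ML/d = 0.1273 m³/s.
430 L/s = 0.43 m³/s.
9.9 µg/L = 0.0099 mg/L.
13 µg/L = 0.013 mg/L.
Mass balance: 0.013·0.5573 = 0.1273·Cₑ + 0.43·0.0099.
Cₑ = (0.007245 − 0.004257) / 0.1273 = 0.02347 mg/L.

0.0235 mg/L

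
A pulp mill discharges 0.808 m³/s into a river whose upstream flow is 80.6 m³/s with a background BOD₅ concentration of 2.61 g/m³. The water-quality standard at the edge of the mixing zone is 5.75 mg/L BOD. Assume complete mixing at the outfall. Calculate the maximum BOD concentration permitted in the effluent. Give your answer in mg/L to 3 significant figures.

319 mg/L

Mass balance: 5.75·81.41 = 0.808·Cₑ + 80.6·2.61.
Cₑ = (468.1 − 210.4) / 0.808 = 319 mg/L.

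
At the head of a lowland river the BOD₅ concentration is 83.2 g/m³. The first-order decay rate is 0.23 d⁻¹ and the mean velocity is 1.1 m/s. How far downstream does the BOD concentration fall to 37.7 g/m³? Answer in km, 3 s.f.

327 km

From C = C₀·e^(−kt), t = ln(C₀/C)/k = ln(83.2/37.7)/0.23 = 0.7916/0.23 = 3.442 d.
Distance = v·t = 1.1 m/s × 2.974e+05 s = 3.271e+05 m = 327.1 km.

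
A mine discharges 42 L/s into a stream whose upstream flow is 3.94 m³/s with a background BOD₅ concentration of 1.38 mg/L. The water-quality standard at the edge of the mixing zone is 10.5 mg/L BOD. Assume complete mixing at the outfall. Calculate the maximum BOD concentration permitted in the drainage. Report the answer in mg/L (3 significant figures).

42 L/s = 0.042 m³/s.
Mass balance: 10.5·3.982 = 0.042·Cₑ + 3.94·1.38.
Cₑ = (41.81 − 5.437) / 0.042 = 866 mg/L.

866 mg/L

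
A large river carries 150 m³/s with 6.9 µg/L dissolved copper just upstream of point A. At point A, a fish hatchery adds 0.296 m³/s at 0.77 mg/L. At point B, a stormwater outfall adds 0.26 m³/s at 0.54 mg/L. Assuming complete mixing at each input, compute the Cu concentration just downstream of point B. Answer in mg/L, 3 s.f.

6.9 µg/L = 0.0069 mg/L.
After input A: C = (150·0.0069 + 0.296·0.77) / 150.3 = 0.008403 mg/L.
After input B: C = (150.3·0.008403 + 0.26·0.54) / 150.6 = 0.009321 mg/L.

0.00932 mg/L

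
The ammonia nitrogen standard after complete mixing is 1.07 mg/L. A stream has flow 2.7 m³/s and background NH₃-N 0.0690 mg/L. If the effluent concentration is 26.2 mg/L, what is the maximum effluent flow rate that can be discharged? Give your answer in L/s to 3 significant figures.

Mass balance at complete mixing: C_std·(Q_w + Q_r) = Q_w·C_e + Q_r·C_b.
Rearranging, Q_w = Q_r·(C_std − C_b)/(C_e − C_std) = 2.7·(1.07 − 0.069) / (26.2 − 1.07) = 0.1075 m³/s.
= 107.5 L/s.

108 L/s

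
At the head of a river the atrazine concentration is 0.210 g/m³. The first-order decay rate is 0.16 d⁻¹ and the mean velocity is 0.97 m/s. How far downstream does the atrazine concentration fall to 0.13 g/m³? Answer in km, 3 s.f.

251 km

From C = C₀·e^(−kt), t = ln(C₀/C)/k = ln(0.210/0.13)/0.16 = 0.4796/0.16 = 2.997 d.
Distance = v·t = 0.97 m/s × 2.59e+05 s = 2.512e+05 m = 251.2 km.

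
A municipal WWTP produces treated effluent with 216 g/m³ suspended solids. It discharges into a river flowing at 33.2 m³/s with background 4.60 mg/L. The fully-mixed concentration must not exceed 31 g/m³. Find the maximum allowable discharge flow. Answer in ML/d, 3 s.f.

409 ML/d

Mass balance at complete mixing: C_std·(Q_w + Q_r) = Q_w·C_e + Q_r·C_b.
Rearranging, Q_w = Q_r·(C_std − C_b)/(C_e − C_std) = 33.2·(31 − 4.6) / (216 − 31) = 4.738 m³/s.
= 409.3 ML/d.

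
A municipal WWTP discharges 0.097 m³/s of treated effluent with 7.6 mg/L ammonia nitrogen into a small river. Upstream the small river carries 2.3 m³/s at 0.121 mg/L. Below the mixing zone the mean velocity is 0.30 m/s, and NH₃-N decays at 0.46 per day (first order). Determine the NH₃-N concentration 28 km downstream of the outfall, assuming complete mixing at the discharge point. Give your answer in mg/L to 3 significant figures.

After complete mixing, C₀ = (0.097·7.6 + 2.3·0.121) / 2.397 = 0.4237 mg/L.
Travel time t = 2.8e+04 m / 0.30 m/s = 9.333e+04 s = 1.08 d.
C = 0.4237·exp(−0.46·1.08) = 0.4237·0.6084 = 0.2578 mg/L.

0.258 mg/L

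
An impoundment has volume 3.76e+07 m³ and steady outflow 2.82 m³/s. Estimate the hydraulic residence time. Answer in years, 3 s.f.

Q = 2.82 m³/s × 3.156e+07 s/yr = 8.899e+07 m³/yr.
Hydraulic residence time τ = V/Q = 3.76e+07/8.899e+07 = 0.4225 yr.

0.423 yr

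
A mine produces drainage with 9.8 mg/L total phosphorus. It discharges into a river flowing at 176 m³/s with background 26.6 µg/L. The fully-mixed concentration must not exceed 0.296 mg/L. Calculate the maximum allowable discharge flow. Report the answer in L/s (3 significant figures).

4990 L/s

26.6 µg/L = 0.0266 mg/L.
Mass balance at complete mixing: C_std·(Q_w + Q_r) = Q_w·C_e + Q_r·C_b.
Rearranging, Q_w = Q_r·(C_std − C_b)/(C_e − C_std) = 176·(0.296 − 0.0266) / (9.8 − 0.296) = 4.989 m³/s.
= 4989 L/s.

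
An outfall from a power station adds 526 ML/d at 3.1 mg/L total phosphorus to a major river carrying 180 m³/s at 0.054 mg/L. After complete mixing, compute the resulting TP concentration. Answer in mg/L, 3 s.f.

0.154 mg/L

526 ML/d = 6.088 m³/s.
Conservation of mass across the mixing zone: C = (6.088·3.1 + 180·0.054) / (6.088 + 180) = 28.59/186.1 = 0.1537 mg/L.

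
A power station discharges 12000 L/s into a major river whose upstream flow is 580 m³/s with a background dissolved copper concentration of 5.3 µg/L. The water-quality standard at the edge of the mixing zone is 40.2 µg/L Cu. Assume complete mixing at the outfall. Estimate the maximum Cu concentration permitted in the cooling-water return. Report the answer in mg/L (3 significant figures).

1.73 mg/L

12000 L/s = 12 m³/s.
5.3 µg/L = 0.0053 mg/L.
40.2 µg/L = 0.0402 mg/L.
Mass balance: 0.0402·592 = 12·Cₑ + 580·0.0053.
Cₑ = (23.8 − 3.074) / 12 = 1.727 mg/L.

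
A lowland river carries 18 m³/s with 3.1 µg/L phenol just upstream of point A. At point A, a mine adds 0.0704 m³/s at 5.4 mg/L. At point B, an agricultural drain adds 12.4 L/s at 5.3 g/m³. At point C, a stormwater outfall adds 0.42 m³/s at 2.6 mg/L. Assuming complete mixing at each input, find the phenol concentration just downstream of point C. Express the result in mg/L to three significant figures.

3.1 µg/L = 0.0031 mg/L.
After input A: C = (18·0.0031 + 0.0704·5.4) / 18.07 = 0.02413 mg/L.
12.4 L/s = 0.0124 m³/s.
After input B: C = (18.07·0.02413 + 0.0124·5.3) / 18.08 = 0.02774 mg/L.
After input C: C = (18.08·0.02774 + 0.42·2.6) / 18.5 = 0.08613 mg/L.

0.0861 mg/L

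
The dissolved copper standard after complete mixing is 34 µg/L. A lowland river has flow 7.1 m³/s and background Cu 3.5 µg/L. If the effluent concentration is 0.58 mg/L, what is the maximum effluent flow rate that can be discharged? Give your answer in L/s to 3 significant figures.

3.5 µg/L = 0.0035 mg/L.
34 µg/L = 0.034 mg/L.
Mass balance at complete mixing: C_std·(Q_w + Q_r) = Q_w·C_e + Q_r·C_b.
Rearranging, Q_w = Q_r·(C_std − C_b)/(C_e − C_std) = 7.1·(0.034 − 0.0035) / (0.58 − 0.034) = 0.3966 m³/s.
= 396.6 L/s.

397 L/s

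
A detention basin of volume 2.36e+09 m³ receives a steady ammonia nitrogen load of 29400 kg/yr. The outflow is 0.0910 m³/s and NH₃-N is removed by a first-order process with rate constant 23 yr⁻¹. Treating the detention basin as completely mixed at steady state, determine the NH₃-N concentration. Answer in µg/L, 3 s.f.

0.542 µg/L

Outflow Q = 0.0910 m³/s × 3.156e+07 s/yr = 2.872e+06 m³/yr.
Steady-state CSTR mass balance: W = Q·C + k·V·C, so C = W/(Q + kV).
Q + kV = 2.872e+06 + 23·2.36e+09 = 5.428e+10 m³/yr.
C = 29400/5.428e+10 = 5.416e-07 kg/m³ = 0.0005416 mg/L = 0.5416 µg/L.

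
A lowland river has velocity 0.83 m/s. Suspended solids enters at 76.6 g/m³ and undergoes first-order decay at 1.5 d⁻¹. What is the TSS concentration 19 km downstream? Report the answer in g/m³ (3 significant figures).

Travel time t = 19 km / 0.83 m/s = 1.9e+04/0.83 = 2.289e+04 s = 0.2649 d.
First-order decay: C = 76.6·exp(−1.5·0.2649) = 76.6·0.672 = 51.48 g/m³.

51.5 g/m³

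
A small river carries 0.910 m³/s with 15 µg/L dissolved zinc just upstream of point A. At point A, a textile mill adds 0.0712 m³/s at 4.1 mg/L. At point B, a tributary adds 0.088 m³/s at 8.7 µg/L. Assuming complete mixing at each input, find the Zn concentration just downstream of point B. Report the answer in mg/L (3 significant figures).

15 µg/L = 0.015 mg/L.
After input A: C = (0.91·0.015 + 0.0712·4.1) / 0.9812 = 0.3114 mg/L.
8.7 µg/L = 0.0087 mg/L.
After input B: C = (0.9812·0.3114 + 0.088·0.0087) / 1.069 = 0.2865 mg/L.

0.287 mg/L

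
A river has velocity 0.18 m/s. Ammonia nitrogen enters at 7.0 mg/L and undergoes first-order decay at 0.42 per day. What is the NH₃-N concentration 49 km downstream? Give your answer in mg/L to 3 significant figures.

1.86 mg/L

Travel time t = 49 km / 0.18 m/s = 4.9e+04/0.18 = 2.722e+05 s = 3.151 d.
First-order decay: C = 7.0·exp(−0.42·3.151) = 7.0·0.2663 = 1.864 mg/L.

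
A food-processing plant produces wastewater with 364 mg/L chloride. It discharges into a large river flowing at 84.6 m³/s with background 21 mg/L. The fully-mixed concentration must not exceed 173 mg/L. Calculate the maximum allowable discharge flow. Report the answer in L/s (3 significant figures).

Mass balance at complete mixing: C_std·(Q_w + Q_r) = Q_w·C_e + Q_r·C_b.
Rearranging, Q_w = Q_r·(C_std − C_b)/(C_e − C_std) = 84.6·(173 − 21) / (364 − 173) = 67.33 m³/s.
= 6.733e+04 L/s.

67300 L/s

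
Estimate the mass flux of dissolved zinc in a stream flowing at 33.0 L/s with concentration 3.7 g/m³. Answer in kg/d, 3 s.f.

33.0 L/s = 0.033 m³/s.
Mass flux = Q·C = 0.033 m³/s × 3.7 g/m³ = 0.1221 g/s.
= 0.1221 g/s × 86.4 = 10.55 kg/d.

10.5 kg/d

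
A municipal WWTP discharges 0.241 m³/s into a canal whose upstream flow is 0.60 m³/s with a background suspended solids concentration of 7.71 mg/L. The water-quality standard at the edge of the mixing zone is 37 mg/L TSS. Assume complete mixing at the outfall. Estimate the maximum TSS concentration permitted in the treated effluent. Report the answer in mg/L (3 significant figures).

Mass balance: 37·0.841 = 0.241·Cₑ + 0.6·7.71.
Cₑ = (31.12 − 4.626) / 0.241 = 109.9 mg/L.

110 mg/L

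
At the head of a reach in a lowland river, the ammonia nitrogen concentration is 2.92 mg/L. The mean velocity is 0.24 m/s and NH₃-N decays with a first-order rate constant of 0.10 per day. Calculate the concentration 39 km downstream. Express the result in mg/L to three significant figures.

2.42 mg/L

Travel time t = 39 km / 0.24 m/s = 3.9e+04/0.24 = 1.625e+05 s = 1.881 d.
First-order decay: C = 2.92·exp(−0.10·1.881) = 2.92·0.8285 = 2.419 mg/L.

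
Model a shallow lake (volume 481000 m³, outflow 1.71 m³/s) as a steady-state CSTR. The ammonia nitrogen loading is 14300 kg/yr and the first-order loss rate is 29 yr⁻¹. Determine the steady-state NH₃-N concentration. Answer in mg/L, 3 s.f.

Outflow Q = 1.71 m³/s × 3.156e+07 s/yr = 5.396e+07 m³/yr.
Steady-state CSTR mass balance: W = Q·C + k·V·C, so C = W/(Q + kV).
Q + kV = 5.396e+07 + 29·481000 = 6.791e+07 m³/yr.
C = 14300/6.791e+07 = 0.0002106 kg/m³ = 0.2106 mg/L.

0.211 mg/L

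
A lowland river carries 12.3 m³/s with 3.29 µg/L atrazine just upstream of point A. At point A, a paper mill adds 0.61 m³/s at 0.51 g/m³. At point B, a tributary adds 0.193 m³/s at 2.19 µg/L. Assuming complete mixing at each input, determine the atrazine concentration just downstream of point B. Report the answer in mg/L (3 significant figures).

3.29 µg/L = 0.00329 mg/L.
After input A: C = (12.3·0.00329 + 0.61·0.51) / 12.91 = 0.02723 mg/L.
2.19 µg/L = 0.00219 mg/L.
After input B: C = (12.91·0.02723 + 0.193·0.00219) / 13.1 = 0.02686 mg/L.

0.0269 mg/L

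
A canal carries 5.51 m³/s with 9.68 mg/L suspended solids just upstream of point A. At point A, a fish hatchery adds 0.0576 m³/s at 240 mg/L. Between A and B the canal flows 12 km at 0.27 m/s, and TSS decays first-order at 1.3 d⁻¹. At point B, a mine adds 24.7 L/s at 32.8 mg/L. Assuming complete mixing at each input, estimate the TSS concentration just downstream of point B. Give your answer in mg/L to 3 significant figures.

After input A: C = (5.51·9.68 + 0.0576·240) / 5.568 = 12.06 mg/L.
Over the 12 km reach to input B (t = 4.444e+04 s = 0.5144 d), decay gives C = 12.06·exp(−1.3·0.5144) = 6.181 mg/L.
24.7 L/s = 0.0247 m³/s.
After input B: C = (5.568·6.181 + 0.0247·32.8) / 5.592 = 6.298 mg/L.

6.30 mg/L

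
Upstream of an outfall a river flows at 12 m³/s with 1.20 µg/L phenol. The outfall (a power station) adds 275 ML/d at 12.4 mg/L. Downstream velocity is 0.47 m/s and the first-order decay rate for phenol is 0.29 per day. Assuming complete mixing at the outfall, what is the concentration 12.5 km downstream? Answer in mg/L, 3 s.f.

275 ML/d = 3.183 m³/s.
1.20 µg/L = 0.0012 mg/L.
After complete mixing, C₀ = (3.183·12.4 + 12·0.0012) / 15.18 = 2.6 mg/L.
Travel time t = 1.25e+04 m / 0.47 m/s = 2.66e+04 s = 0.3078 d.
C = 2.6·exp(−0.29·0.3078) = 2.6·0.9146 = 2.378 mg/L.

2.38 mg/L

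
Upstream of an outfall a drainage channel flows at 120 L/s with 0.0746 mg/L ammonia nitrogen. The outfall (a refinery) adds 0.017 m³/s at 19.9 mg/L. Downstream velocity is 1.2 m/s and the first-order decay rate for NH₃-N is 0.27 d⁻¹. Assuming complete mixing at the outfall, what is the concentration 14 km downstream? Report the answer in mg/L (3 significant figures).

2.44 mg/L

120 L/s = 0.12 m³/s.
After complete mixing, C₀ = (0.017·19.9 + 0.12·0.0746) / 0.137 = 2.535 mg/L.
Travel time t = 1.4e+04 m / 1.2 m/s = 1.167e+04 s = 0.135 d.
C = 2.535·exp(−0.27·0.135) = 2.535·0.9642 = 2.444 mg/L.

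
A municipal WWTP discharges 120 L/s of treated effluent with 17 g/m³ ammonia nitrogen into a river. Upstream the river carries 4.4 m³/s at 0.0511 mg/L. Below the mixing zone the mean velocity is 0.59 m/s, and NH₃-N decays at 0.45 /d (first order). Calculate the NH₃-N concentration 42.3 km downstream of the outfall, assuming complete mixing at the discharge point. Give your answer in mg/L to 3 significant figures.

120 L/s = 0.12 m³/s.
After complete mixing, C₀ = (0.12·17 + 4.4·0.0511) / 4.52 = 0.5011 mg/L.
Travel time t = 4.23e+04 m / 0.59 m/s = 7.169e+04 s = 0.8298 d.
C = 0.5011·exp(−0.45·0.8298) = 0.5011·0.6884 = 0.3449 mg/L.

0.345 mg/L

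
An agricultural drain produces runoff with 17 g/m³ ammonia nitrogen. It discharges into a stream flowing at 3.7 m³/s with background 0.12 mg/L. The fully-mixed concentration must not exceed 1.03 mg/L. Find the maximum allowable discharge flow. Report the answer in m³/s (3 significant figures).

0.211 m³/s

Mass balance at complete mixing: C_std·(Q_w + Q_r) = Q_w·C_e + Q_r·C_b.
Rearranging, Q_w = Q_r·(C_std − C_b)/(C_e − C_std) = 3.7·(1.03 − 0.12) / (17 − 1.03) = 0.2108 m³/s.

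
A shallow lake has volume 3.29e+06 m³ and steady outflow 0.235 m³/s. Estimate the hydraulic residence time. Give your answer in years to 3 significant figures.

Q = 0.235 m³/s × 3.156e+07 s/yr = 7.416e+06 m³/yr.
Hydraulic residence time τ = V/Q = 3.29e+06/7.416e+06 = 0.4436 yr.

0.444 yr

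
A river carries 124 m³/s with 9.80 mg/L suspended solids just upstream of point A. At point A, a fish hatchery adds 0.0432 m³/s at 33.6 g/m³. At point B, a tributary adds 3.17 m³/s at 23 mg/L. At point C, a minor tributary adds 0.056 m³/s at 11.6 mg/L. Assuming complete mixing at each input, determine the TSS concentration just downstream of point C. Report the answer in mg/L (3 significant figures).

After input A: C = (124·9.8 + 0.0432·33.6) / 124 = 9.808 mg/L.
After input B: C = (124·9.808 + 3.17·23) / 127.2 = 10.14 mg/L.
After input C: C = (127.2·10.14 + 0.056·11.6) / 127.3 = 10.14 mg/L.

10.1 mg/L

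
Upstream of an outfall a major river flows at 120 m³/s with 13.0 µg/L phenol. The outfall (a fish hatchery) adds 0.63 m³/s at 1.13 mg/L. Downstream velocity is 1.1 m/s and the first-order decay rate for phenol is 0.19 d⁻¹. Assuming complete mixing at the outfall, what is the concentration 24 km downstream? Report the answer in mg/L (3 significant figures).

0.0180 mg/L

13.0 µg/L = 0.013 mg/L.
After complete mixing, C₀ = (0.63·1.13 + 120·0.013) / 120.6 = 0.01883 mg/L.
Travel time t = 2.4e+04 m / 1.1 m/s = 2.182e+04 s = 0.2525 d.
C = 0.01883·exp(−0.19·0.2525) = 0.01883·0.9532 = 0.01795 mg/L.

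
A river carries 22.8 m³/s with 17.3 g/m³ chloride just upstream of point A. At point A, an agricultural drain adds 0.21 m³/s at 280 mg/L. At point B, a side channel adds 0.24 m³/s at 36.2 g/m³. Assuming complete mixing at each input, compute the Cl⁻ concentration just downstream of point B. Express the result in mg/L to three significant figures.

After input A: C = (22.8·17.3 + 0.21·280) / 23.01 = 19.7 mg/L.
After input B: C = (23.01·19.7 + 0.24·36.2) / 23.25 = 19.87 mg/L.

19.9 mg/L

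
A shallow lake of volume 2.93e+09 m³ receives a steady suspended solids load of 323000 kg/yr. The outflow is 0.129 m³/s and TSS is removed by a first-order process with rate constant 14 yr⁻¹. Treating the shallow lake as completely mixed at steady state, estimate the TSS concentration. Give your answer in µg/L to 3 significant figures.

Outflow Q = 0.129 m³/s × 3.156e+07 s/yr = 4.071e+06 m³/yr.
Steady-state CSTR mass balance: W = Q·C + k·V·C, so C = W/(Q + kV).
Q + kV = 4.071e+06 + 14·2.93e+09 = 4.102e+10 m³/yr.
C = 323000/4.102e+10 = 7.873e-06 kg/m³ = 0.007873 mg/L = 7.873 µg/L.

7.87 µg/L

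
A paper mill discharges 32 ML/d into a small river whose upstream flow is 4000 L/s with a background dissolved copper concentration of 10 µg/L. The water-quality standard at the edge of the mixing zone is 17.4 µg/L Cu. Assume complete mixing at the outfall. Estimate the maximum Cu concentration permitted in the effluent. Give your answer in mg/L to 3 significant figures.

32 ML/d = 0.3704 m³/s.
4000 L/s = 4 m³/s.
10 µg/L = 0.01 mg/L.
17.4 µg/L = 0.0174 mg/L.
Mass balance: 0.0174·4.37 = 0.3704·Cₑ + 4·0.01.
Cₑ = (0.07604 − 0.04) / 0.3704 = 0.09732 mg/L.

0.0973 mg/L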